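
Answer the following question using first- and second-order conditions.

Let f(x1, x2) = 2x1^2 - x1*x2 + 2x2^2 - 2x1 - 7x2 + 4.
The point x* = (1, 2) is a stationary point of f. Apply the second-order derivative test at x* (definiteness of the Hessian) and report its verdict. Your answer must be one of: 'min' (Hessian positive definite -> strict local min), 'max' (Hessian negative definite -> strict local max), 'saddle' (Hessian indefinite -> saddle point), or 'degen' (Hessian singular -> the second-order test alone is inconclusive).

Compute the Hessian H = grad^2 f:
  H = [[4, -1], [-1, 4]]
Verify stationarity: grad f(x*) = H x* + g = (0, 0).
Eigenvalues of H: 3, 5.
Both eigenvalues > 0, so H is positive definite -> x* is a strict local min.

min


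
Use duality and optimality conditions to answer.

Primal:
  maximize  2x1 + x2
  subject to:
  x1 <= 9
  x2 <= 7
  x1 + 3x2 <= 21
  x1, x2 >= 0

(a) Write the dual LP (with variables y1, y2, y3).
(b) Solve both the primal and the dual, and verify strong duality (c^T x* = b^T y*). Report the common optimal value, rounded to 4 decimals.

The standard primal-dual pair for 'max c^T x s.t. A x <= b, x >= 0' is:
  Dual:  min b^T y  s.t.  A^T y >= c,  y >= 0.

So the dual LP is:
  minimize  9y1 + 7y2 + 21y3
  subject to:
    y1 + y3 >= 2
    y2 + 3y3 >= 1
    y1, y2, y3 >= 0

Solving the primal: x* = (9, 4).
  primal value c^T x* = 22.
Solving the dual: y* = (1.6667, 0, 0.3333).
  dual value b^T y* = 22.
Strong duality: c^T x* = b^T y*. Confirmed.

22


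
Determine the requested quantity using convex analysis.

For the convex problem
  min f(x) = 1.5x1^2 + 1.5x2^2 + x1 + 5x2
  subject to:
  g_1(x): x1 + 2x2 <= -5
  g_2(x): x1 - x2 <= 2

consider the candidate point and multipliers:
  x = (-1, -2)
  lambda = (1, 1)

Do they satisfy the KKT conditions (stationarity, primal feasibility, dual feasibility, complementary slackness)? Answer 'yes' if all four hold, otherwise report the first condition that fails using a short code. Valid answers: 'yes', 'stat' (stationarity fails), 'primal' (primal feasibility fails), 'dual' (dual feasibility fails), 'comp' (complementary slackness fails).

Gradient of f: grad f(x) = Q x + c = (-2, -1)
Constraint values g_i(x) = a_i^T x - b_i:
  g_1((-1, -2)) = 0
  g_2((-1, -2)) = -1
Stationarity residual: grad f(x) + sum_i lambda_i a_i = (0, 0)
  -> stationarity OK
Primal feasibility (all g_i <= 0): OK
Dual feasibility (all lambda_i >= 0): OK
Complementary slackness (lambda_i * g_i(x) = 0 for all i): FAILS

Verdict: the first failing condition is complementary_slackness -> comp.

comp


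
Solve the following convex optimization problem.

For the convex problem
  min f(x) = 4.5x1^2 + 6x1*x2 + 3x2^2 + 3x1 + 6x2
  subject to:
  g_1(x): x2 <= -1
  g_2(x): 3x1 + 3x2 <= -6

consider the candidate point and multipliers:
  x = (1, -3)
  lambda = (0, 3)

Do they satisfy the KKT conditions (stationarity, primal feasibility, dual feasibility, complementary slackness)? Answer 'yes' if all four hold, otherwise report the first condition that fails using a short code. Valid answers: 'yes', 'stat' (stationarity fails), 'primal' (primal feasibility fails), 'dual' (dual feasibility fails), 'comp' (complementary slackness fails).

Gradient of f: grad f(x) = Q x + c = (-6, -6)
Constraint values g_i(x) = a_i^T x - b_i:
  g_1((1, -3)) = -2
  g_2((1, -3)) = 0
Stationarity residual: grad f(x) + sum_i lambda_i a_i = (3, 3)
  -> stationarity FAILS
Primal feasibility (all g_i <= 0): OK
Dual feasibility (all lambda_i >= 0): OK
Complementary slackness (lambda_i * g_i(x) = 0 for all i): OK

Verdict: the first failing condition is stationarity -> stat.

stat


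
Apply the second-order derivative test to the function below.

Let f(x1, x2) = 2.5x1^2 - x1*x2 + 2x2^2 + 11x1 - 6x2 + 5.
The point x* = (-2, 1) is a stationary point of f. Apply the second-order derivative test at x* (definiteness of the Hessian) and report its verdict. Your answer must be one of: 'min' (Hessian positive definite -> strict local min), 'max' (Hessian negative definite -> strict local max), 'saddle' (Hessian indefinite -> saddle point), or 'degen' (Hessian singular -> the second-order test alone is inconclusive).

Compute the Hessian H = grad^2 f:
  H = [[5, -1], [-1, 4]]
Verify stationarity: grad f(x*) = H x* + g = (0, 0).
Eigenvalues of H: 3.382, 5.618.
Both eigenvalues > 0, so H is positive definite -> x* is a strict local min.

min


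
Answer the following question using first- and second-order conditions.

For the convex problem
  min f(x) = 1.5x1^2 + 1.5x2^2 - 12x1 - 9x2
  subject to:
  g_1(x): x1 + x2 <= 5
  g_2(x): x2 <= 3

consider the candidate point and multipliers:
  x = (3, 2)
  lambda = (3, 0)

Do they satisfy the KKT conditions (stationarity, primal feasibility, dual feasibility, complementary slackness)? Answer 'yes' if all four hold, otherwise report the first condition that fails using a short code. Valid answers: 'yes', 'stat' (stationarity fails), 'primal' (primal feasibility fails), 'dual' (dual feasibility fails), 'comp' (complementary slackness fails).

Gradient of f: grad f(x) = Q x + c = (-3, -3)
Constraint values g_i(x) = a_i^T x - b_i:
  g_1((3, 2)) = 0
  g_2((3, 2)) = -1
Stationarity residual: grad f(x) + sum_i lambda_i a_i = (0, 0)
  -> stationarity OK
Primal feasibility (all g_i <= 0): OK
Dual feasibility (all lambda_i >= 0): OK
Complementary slackness (lambda_i * g_i(x) = 0 for all i): OK

Verdict: yes, KKT holds.

yes


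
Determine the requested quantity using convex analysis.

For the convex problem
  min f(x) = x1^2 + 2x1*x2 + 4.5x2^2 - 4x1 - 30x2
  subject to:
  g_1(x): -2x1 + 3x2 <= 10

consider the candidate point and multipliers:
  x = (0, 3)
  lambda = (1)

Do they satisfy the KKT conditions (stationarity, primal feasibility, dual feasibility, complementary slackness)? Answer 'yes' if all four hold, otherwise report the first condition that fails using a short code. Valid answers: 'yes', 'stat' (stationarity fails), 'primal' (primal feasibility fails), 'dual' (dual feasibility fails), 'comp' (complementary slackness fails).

Gradient of f: grad f(x) = Q x + c = (2, -3)
Constraint values g_i(x) = a_i^T x - b_i:
  g_1((0, 3)) = -1
Stationarity residual: grad f(x) + sum_i lambda_i a_i = (0, 0)
  -> stationarity OK
Primal feasibility (all g_i <= 0): OK
Dual feasibility (all lambda_i >= 0): OK
Complementary slackness (lambda_i * g_i(x) = 0 for all i): FAILS

Verdict: the first failing condition is complementary_slackness -> comp.

comp


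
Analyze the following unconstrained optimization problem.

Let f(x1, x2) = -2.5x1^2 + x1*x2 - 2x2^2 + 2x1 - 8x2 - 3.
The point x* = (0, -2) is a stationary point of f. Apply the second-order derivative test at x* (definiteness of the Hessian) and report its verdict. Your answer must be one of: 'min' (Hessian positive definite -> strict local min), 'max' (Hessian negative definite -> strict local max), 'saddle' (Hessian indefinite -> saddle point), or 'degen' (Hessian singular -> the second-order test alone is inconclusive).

Compute the Hessian H = grad^2 f:
  H = [[-5, 1], [1, -4]]
Verify stationarity: grad f(x*) = H x* + g = (0, 0).
Eigenvalues of H: -5.618, -3.382.
Both eigenvalues < 0, so H is negative definite -> x* is a strict local max.

max


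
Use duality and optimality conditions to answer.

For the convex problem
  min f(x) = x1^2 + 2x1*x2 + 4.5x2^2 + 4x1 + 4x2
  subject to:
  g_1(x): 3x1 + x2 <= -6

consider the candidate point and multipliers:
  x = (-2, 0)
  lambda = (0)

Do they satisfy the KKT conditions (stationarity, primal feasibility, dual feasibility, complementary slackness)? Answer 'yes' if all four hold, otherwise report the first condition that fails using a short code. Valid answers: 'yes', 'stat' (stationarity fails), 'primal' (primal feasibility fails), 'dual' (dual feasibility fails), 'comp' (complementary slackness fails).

Gradient of f: grad f(x) = Q x + c = (0, 0)
Constraint values g_i(x) = a_i^T x - b_i:
  g_1((-2, 0)) = 0
Stationarity residual: grad f(x) + sum_i lambda_i a_i = (0, 0)
  -> stationarity OK
Primal feasibility (all g_i <= 0): OK
Dual feasibility (all lambda_i >= 0): OK
Complementary slackness (lambda_i * g_i(x) = 0 for all i): OK

Verdict: yes, KKT holds.

yes


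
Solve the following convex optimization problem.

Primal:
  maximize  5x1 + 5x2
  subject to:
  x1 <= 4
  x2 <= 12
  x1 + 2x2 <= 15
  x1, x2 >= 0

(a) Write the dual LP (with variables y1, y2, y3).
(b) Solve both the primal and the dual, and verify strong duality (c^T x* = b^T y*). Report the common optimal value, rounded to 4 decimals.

The standard primal-dual pair for 'max c^T x s.t. A x <= b, x >= 0' is:
  Dual:  min b^T y  s.t.  A^T y >= c,  y >= 0.

So the dual LP is:
  minimize  4y1 + 12y2 + 15y3
  subject to:
    y1 + y3 >= 5
    y2 + 2y3 >= 5
    y1, y2, y3 >= 0

Solving the primal: x* = (4, 5.5).
  primal value c^T x* = 47.5.
Solving the dual: y* = (2.5, 0, 2.5).
  dual value b^T y* = 47.5.
Strong duality: c^T x* = b^T y*. Confirmed.

47.5


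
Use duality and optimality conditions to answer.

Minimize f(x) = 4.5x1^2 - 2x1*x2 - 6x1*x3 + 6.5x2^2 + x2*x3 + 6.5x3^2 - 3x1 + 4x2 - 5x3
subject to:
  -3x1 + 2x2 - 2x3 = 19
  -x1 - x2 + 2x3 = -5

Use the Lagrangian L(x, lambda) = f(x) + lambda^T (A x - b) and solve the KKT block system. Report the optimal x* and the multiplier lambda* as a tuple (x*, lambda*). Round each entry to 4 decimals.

Form the Lagrangian:
  L(x, lambda) = (1/2) x^T Q x + c^T x + lambda^T (A x - b)
Stationarity (grad_x L = 0): Q x + c + A^T lambda = 0.
Primal feasibility: A x = b.

This gives the KKT block system:
  [ Q   A^T ] [ x     ]   [-c ]
  [ A    0  ] [ lambda ] = [ b ]

Solving the linear system:
  x*      = (-3.2057, 1.1772, -3.5142)
  lambda* = (-7.0643, 8.0725)
  f(x*)   = 103.2406

x* = (-3.2057, 1.1772, -3.5142), lambda* = (-7.0643, 8.0725)


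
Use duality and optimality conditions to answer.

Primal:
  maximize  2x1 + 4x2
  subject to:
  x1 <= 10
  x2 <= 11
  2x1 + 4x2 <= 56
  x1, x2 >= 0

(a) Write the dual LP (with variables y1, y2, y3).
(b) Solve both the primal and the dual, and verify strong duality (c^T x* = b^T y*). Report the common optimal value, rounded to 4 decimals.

The standard primal-dual pair for 'max c^T x s.t. A x <= b, x >= 0' is:
  Dual:  min b^T y  s.t.  A^T y >= c,  y >= 0.

So the dual LP is:
  minimize  10y1 + 11y2 + 56y3
  subject to:
    y1 + 2y3 >= 2
    y2 + 4y3 >= 4
    y1, y2, y3 >= 0

Solving the primal: x* = (6, 11).
  primal value c^T x* = 56.
Solving the dual: y* = (0, 0, 1).
  dual value b^T y* = 56.
Strong duality: c^T x* = b^T y*. Confirmed.

56


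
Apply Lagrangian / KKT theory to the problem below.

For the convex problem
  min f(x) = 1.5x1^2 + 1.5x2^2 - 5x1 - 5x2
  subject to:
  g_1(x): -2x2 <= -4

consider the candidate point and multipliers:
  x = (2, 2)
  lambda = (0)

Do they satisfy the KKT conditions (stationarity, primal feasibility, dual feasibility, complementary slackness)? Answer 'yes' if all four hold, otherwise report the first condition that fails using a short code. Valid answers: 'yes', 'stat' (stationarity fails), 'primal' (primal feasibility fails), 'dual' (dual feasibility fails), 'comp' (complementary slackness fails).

Gradient of f: grad f(x) = Q x + c = (1, 1)
Constraint values g_i(x) = a_i^T x - b_i:
  g_1((2, 2)) = 0
Stationarity residual: grad f(x) + sum_i lambda_i a_i = (1, 1)
  -> stationarity FAILS
Primal feasibility (all g_i <= 0): OK
Dual feasibility (all lambda_i >= 0): OK
Complementary slackness (lambda_i * g_i(x) = 0 for all i): OK

Verdict: the first failing condition is stationarity -> stat.

stat


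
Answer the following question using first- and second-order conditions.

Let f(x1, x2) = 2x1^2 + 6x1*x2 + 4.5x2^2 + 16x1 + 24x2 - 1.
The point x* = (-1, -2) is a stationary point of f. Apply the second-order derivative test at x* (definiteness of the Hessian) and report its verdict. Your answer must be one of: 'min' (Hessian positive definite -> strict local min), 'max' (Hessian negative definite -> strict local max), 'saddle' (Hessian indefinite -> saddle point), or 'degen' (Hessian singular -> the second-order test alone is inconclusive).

Compute the Hessian H = grad^2 f:
  H = [[4, 6], [6, 9]]
Verify stationarity: grad f(x*) = H x* + g = (0, 0).
Eigenvalues of H: 0, 13.
H has a zero eigenvalue (singular; positive semidefinite but not definite), so H is neither positive definite, negative definite, nor indefinite. The second-order test alone is inconclusive -> degen.
(Indeed, f is constant along the null direction of H through x*, so x* is not a strict local extremum.)

degen


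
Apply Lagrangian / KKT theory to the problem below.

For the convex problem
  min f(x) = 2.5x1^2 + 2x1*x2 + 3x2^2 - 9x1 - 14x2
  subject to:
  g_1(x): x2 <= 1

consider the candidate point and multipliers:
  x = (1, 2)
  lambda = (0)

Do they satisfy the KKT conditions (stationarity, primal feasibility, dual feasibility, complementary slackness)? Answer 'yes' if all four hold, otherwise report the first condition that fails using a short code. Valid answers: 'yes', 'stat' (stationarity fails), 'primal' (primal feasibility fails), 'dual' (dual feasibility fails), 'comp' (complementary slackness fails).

Gradient of f: grad f(x) = Q x + c = (0, 0)
Constraint values g_i(x) = a_i^T x - b_i:
  g_1((1, 2)) = 1
Stationarity residual: grad f(x) + sum_i lambda_i a_i = (0, 0)
  -> stationarity OK
Primal feasibility (all g_i <= 0): FAILS
Dual feasibility (all lambda_i >= 0): OK
Complementary slackness (lambda_i * g_i(x) = 0 for all i): OK

Verdict: the first failing condition is primal_feasibility -> primal.

primal


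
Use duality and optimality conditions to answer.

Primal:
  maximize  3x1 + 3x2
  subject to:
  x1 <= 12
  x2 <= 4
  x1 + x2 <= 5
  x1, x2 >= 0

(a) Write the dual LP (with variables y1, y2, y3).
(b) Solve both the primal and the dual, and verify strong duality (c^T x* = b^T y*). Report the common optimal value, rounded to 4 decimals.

The standard primal-dual pair for 'max c^T x s.t. A x <= b, x >= 0' is:
  Dual:  min b^T y  s.t.  A^T y >= c,  y >= 0.

So the dual LP is:
  minimize  12y1 + 4y2 + 5y3
  subject to:
    y1 + y3 >= 3
    y2 + y3 >= 3
    y1, y2, y3 >= 0

Solving the primal: x* = (5, 0).
  primal value c^T x* = 15.
Solving the dual: y* = (0, 0, 3).
  dual value b^T y* = 15.
Strong duality: c^T x* = b^T y*. Confirmed.

15


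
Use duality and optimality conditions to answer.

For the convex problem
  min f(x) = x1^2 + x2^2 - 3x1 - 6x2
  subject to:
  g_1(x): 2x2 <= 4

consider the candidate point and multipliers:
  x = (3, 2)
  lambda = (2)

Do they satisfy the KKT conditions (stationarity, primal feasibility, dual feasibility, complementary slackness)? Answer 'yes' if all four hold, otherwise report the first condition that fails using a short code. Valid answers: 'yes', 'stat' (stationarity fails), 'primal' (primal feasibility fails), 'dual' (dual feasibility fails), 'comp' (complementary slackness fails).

Gradient of f: grad f(x) = Q x + c = (3, -2)
Constraint values g_i(x) = a_i^T x - b_i:
  g_1((3, 2)) = 0
Stationarity residual: grad f(x) + sum_i lambda_i a_i = (3, 2)
  -> stationarity FAILS
Primal feasibility (all g_i <= 0): OK
Dual feasibility (all lambda_i >= 0): OK
Complementary slackness (lambda_i * g_i(x) = 0 for all i): OK

Verdict: the first failing condition is stationarity -> stat.

stat


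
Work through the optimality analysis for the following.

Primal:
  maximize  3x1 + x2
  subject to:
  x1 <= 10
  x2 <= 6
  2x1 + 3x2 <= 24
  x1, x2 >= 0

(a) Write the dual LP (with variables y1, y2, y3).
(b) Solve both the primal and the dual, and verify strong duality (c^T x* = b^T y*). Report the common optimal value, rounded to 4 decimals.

The standard primal-dual pair for 'max c^T x s.t. A x <= b, x >= 0' is:
  Dual:  min b^T y  s.t.  A^T y >= c,  y >= 0.

So the dual LP is:
  minimize  10y1 + 6y2 + 24y3
  subject to:
    y1 + 2y3 >= 3
    y2 + 3y3 >= 1
    y1, y2, y3 >= 0

Solving the primal: x* = (10, 1.3333).
  primal value c^T x* = 31.3333.
Solving the dual: y* = (2.3333, 0, 0.3333).
  dual value b^T y* = 31.3333.
Strong duality: c^T x* = b^T y*. Confirmed.

31.3333


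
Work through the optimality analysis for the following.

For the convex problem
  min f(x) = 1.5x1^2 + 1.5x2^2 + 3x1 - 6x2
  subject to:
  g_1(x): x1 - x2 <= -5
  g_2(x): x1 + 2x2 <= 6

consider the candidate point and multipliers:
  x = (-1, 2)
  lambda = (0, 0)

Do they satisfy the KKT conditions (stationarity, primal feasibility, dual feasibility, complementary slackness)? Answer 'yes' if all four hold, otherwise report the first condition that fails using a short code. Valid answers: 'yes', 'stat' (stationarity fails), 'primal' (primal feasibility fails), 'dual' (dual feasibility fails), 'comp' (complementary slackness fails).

Gradient of f: grad f(x) = Q x + c = (0, 0)
Constraint values g_i(x) = a_i^T x - b_i:
  g_1((-1, 2)) = 2
  g_2((-1, 2)) = -3
Stationarity residual: grad f(x) + sum_i lambda_i a_i = (0, 0)
  -> stationarity OK
Primal feasibility (all g_i <= 0): FAILS
Dual feasibility (all lambda_i >= 0): OK
Complementary slackness (lambda_i * g_i(x) = 0 for all i): OK

Verdict: the first failing condition is primal_feasibility -> primal.

primal


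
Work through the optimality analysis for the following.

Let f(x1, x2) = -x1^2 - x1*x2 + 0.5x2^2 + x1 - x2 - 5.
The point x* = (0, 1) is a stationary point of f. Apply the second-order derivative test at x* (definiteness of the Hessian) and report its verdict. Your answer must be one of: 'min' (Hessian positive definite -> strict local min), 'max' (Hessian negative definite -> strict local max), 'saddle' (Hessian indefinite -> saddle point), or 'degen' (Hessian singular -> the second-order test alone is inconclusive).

Compute the Hessian H = grad^2 f:
  H = [[-2, -1], [-1, 1]]
Verify stationarity: grad f(x*) = H x* + g = (0, 0).
Eigenvalues of H: -2.3028, 1.3028.
Eigenvalues have mixed signs, so H is indefinite -> x* is a saddle point.

saddle


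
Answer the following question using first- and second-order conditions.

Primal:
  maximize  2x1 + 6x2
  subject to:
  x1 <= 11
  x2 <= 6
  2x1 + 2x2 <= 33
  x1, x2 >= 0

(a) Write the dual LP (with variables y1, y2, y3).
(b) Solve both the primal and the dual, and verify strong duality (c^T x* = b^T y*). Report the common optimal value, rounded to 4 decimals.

The standard primal-dual pair for 'max c^T x s.t. A x <= b, x >= 0' is:
  Dual:  min b^T y  s.t.  A^T y >= c,  y >= 0.

So the dual LP is:
  minimize  11y1 + 6y2 + 33y3
  subject to:
    y1 + 2y3 >= 2
    y2 + 2y3 >= 6
    y1, y2, y3 >= 0

Solving the primal: x* = (10.5, 6).
  primal value c^T x* = 57.
Solving the dual: y* = (0, 4, 1).
  dual value b^T y* = 57.
Strong duality: c^T x* = b^T y*. Confirmed.

57


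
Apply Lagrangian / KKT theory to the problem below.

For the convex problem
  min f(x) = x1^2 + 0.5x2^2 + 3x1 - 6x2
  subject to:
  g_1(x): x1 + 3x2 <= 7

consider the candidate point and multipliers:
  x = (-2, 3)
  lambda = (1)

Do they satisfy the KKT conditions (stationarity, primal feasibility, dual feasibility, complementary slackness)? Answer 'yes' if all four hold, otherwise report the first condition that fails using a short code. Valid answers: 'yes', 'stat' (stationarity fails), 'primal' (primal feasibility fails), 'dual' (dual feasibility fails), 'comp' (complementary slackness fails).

Gradient of f: grad f(x) = Q x + c = (-1, -3)
Constraint values g_i(x) = a_i^T x - b_i:
  g_1((-2, 3)) = 0
Stationarity residual: grad f(x) + sum_i lambda_i a_i = (0, 0)
  -> stationarity OK
Primal feasibility (all g_i <= 0): OK
Dual feasibility (all lambda_i >= 0): OK
Complementary slackness (lambda_i * g_i(x) = 0 for all i): OK

Verdict: yes, KKT holds.

yes


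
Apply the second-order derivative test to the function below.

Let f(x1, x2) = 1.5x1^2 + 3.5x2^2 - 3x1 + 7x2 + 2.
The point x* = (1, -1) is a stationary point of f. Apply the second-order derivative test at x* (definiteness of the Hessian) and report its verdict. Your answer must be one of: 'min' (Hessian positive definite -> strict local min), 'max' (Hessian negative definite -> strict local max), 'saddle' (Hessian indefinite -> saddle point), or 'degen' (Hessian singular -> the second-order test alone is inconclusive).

Compute the Hessian H = grad^2 f:
  H = [[3, 0], [0, 7]]
Verify stationarity: grad f(x*) = H x* + g = (0, 0).
Eigenvalues of H: 3, 7.
Both eigenvalues > 0, so H is positive definite -> x* is a strict local min.

min


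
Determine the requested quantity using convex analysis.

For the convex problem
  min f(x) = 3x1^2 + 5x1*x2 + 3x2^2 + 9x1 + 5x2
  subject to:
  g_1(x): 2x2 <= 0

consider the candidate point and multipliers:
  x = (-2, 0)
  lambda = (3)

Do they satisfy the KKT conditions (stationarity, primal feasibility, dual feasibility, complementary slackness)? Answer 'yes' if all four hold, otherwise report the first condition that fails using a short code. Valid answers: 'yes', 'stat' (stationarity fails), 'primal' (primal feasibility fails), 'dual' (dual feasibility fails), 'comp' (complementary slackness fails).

Gradient of f: grad f(x) = Q x + c = (-3, -5)
Constraint values g_i(x) = a_i^T x - b_i:
  g_1((-2, 0)) = 0
Stationarity residual: grad f(x) + sum_i lambda_i a_i = (-3, 1)
  -> stationarity FAILS
Primal feasibility (all g_i <= 0): OK
Dual feasibility (all lambda_i >= 0): OK
Complementary slackness (lambda_i * g_i(x) = 0 for all i): OK

Verdict: the first failing condition is stationarity -> stat.

stat


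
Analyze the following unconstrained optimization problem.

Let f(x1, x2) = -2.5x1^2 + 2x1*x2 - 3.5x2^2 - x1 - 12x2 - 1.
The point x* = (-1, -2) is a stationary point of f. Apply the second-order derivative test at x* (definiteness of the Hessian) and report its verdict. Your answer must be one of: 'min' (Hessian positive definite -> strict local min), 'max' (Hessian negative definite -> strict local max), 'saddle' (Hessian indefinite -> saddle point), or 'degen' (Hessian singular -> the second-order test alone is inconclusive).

Compute the Hessian H = grad^2 f:
  H = [[-5, 2], [2, -7]]
Verify stationarity: grad f(x*) = H x* + g = (0, 0).
Eigenvalues of H: -8.2361, -3.7639.
Both eigenvalues < 0, so H is negative definite -> x* is a strict local max.

max


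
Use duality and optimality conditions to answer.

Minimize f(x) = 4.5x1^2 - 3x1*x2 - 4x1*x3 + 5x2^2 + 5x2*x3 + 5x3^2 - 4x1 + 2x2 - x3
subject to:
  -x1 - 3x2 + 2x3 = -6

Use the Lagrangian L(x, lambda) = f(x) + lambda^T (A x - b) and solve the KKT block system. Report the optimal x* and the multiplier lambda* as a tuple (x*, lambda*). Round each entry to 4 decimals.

Form the Lagrangian:
  L(x, lambda) = (1/2) x^T Q x + c^T x + lambda^T (A x - b)
Stationarity (grad_x L = 0): Q x + c + A^T lambda = 0.
Primal feasibility: A x = b.

This gives the KKT block system:
  [ Q   A^T ] [ x     ]   [-c ]
  [ A    0  ] [ lambda ] = [ b ]

Solving the linear system:
  x*      = (0.8353, 1.235, -0.7298)
  lambda* = (2.7319)
  f(x*)   = 8.1249

x* = (0.8353, 1.235, -0.7298), lambda* = (2.7319)


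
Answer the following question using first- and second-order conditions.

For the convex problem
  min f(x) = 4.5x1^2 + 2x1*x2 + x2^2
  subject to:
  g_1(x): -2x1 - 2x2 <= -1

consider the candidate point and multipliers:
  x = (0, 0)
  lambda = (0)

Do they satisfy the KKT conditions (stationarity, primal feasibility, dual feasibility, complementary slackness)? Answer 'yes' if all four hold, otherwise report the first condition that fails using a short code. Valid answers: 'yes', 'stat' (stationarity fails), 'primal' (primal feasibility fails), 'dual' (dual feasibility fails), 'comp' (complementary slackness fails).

Gradient of f: grad f(x) = Q x + c = (0, 0)
Constraint values g_i(x) = a_i^T x - b_i:
  g_1((0, 0)) = 1
Stationarity residual: grad f(x) + sum_i lambda_i a_i = (0, 0)
  -> stationarity OK
Primal feasibility (all g_i <= 0): FAILS
Dual feasibility (all lambda_i >= 0): OK
Complementary slackness (lambda_i * g_i(x) = 0 for all i): OK

Verdict: the first failing condition is primal_feasibility -> primal.

primal


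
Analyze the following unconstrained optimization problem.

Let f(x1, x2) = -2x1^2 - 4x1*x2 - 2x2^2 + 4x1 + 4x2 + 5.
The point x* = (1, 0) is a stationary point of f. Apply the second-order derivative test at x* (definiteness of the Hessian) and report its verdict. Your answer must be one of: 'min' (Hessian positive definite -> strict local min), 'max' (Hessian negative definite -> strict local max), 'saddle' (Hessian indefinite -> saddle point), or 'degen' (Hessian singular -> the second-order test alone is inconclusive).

Compute the Hessian H = grad^2 f:
  H = [[-4, -4], [-4, -4]]
Verify stationarity: grad f(x*) = H x* + g = (0, 0).
Eigenvalues of H: -8, 0.
H has a zero eigenvalue (singular; negative semidefinite but not definite), so H is neither positive definite, negative definite, nor indefinite. The second-order test alone is inconclusive -> degen.
(Indeed, f is constant along the null direction of H through x*, so x* is not a strict local extremum.)

degen


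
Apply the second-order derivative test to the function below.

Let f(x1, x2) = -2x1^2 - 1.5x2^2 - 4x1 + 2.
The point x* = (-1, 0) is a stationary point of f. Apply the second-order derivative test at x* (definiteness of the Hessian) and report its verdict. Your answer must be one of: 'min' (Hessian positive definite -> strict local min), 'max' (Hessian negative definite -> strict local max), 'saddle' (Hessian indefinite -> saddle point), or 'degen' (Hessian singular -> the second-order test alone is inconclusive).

Compute the Hessian H = grad^2 f:
  H = [[-4, 0], [0, -3]]
Verify stationarity: grad f(x*) = H x* + g = (0, 0).
Eigenvalues of H: -4, -3.
Both eigenvalues < 0, so H is negative definite -> x* is a strict local max.

max


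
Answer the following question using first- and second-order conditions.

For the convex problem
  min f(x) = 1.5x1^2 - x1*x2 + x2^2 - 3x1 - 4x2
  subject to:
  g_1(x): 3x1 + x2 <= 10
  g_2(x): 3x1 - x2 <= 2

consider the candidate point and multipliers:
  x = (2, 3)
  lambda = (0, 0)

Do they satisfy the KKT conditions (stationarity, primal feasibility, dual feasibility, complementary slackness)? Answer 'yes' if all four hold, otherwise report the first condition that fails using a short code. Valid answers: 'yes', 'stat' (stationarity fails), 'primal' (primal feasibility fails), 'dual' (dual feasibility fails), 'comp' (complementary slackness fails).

Gradient of f: grad f(x) = Q x + c = (0, 0)
Constraint values g_i(x) = a_i^T x - b_i:
  g_1((2, 3)) = -1
  g_2((2, 3)) = 1
Stationarity residual: grad f(x) + sum_i lambda_i a_i = (0, 0)
  -> stationarity OK
Primal feasibility (all g_i <= 0): FAILS
Dual feasibility (all lambda_i >= 0): OK
Complementary slackness (lambda_i * g_i(x) = 0 for all i): OK

Verdict: the first failing condition is primal_feasibility -> primal.

primal


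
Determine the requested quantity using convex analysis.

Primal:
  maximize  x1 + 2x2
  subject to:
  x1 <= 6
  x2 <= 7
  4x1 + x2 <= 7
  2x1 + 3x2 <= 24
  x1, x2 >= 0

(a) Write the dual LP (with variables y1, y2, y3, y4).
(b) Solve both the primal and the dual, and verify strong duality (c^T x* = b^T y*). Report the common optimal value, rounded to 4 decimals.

The standard primal-dual pair for 'max c^T x s.t. A x <= b, x >= 0' is:
  Dual:  min b^T y  s.t.  A^T y >= c,  y >= 0.

So the dual LP is:
  minimize  6y1 + 7y2 + 7y3 + 24y4
  subject to:
    y1 + 4y3 + 2y4 >= 1
    y2 + y3 + 3y4 >= 2
    y1, y2, y3, y4 >= 0

Solving the primal: x* = (0, 7).
  primal value c^T x* = 14.
Solving the dual: y* = (0, 1.75, 0.25, 0).
  dual value b^T y* = 14.
Strong duality: c^T x* = b^T y*. Confirmed.

14


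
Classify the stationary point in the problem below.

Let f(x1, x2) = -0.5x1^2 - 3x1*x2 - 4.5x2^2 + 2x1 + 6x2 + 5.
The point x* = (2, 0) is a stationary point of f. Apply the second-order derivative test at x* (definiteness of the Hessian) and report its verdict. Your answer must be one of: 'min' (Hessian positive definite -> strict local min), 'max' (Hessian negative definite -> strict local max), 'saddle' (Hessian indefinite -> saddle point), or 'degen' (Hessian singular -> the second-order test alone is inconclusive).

Compute the Hessian H = grad^2 f:
  H = [[-1, -3], [-3, -9]]
Verify stationarity: grad f(x*) = H x* + g = (0, 0).
Eigenvalues of H: -10, 0.
H has a zero eigenvalue (singular; negative semidefinite but not definite), so H is neither positive definite, negative definite, nor indefinite. The second-order test alone is inconclusive -> degen.
(Indeed, f is constant along the null direction of H through x*, so x* is not a strict local extremum.)

degen


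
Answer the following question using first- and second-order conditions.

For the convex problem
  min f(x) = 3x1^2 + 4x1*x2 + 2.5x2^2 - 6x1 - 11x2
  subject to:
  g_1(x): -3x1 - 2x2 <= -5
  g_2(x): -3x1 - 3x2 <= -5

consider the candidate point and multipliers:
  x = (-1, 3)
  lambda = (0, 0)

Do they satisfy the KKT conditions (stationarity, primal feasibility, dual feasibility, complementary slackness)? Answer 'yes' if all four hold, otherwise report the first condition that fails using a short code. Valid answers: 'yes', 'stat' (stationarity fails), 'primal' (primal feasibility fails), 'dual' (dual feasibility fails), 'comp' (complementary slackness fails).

Gradient of f: grad f(x) = Q x + c = (0, 0)
Constraint values g_i(x) = a_i^T x - b_i:
  g_1((-1, 3)) = 2
  g_2((-1, 3)) = -1
Stationarity residual: grad f(x) + sum_i lambda_i a_i = (0, 0)
  -> stationarity OK
Primal feasibility (all g_i <= 0): FAILS
Dual feasibility (all lambda_i >= 0): OK
Complementary slackness (lambda_i * g_i(x) = 0 for all i): OK

Verdict: the first failing condition is primal_feasibility -> primal.

primal


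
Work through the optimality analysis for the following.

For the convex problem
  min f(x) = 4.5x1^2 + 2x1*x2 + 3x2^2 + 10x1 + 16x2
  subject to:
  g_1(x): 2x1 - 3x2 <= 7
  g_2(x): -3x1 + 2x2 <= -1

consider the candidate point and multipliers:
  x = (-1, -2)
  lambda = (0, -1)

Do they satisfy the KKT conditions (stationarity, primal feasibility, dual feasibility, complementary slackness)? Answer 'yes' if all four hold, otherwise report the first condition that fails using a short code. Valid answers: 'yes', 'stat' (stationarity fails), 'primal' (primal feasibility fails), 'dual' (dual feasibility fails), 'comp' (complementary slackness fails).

Gradient of f: grad f(x) = Q x + c = (-3, 2)
Constraint values g_i(x) = a_i^T x - b_i:
  g_1((-1, -2)) = -3
  g_2((-1, -2)) = 0
Stationarity residual: grad f(x) + sum_i lambda_i a_i = (0, 0)
  -> stationarity OK
Primal feasibility (all g_i <= 0): OK
Dual feasibility (all lambda_i >= 0): FAILS
Complementary slackness (lambda_i * g_i(x) = 0 for all i): OK

Verdict: the first failing condition is dual_feasibility -> dual.

dual


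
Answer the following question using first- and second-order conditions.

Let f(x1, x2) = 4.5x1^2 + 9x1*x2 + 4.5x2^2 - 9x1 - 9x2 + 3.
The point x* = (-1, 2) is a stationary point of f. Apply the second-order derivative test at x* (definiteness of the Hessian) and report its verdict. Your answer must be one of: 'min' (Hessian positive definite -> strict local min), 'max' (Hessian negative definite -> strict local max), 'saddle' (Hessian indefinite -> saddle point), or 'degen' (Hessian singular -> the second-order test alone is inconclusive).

Compute the Hessian H = grad^2 f:
  H = [[9, 9], [9, 9]]
Verify stationarity: grad f(x*) = H x* + g = (0, 0).
Eigenvalues of H: 0, 18.
H has a zero eigenvalue (singular; positive semidefinite but not definite), so H is neither positive definite, negative definite, nor indefinite. The second-order test alone is inconclusive -> degen.
(Indeed, f is constant along the null direction of H through x*, so x* is not a strict local extremum.)

degen


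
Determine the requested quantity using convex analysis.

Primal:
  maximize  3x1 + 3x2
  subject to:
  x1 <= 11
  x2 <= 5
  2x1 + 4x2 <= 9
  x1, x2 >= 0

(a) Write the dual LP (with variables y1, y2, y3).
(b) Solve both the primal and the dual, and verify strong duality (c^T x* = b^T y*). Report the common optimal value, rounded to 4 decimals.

The standard primal-dual pair for 'max c^T x s.t. A x <= b, x >= 0' is:
  Dual:  min b^T y  s.t.  A^T y >= c,  y >= 0.

So the dual LP is:
  minimize  11y1 + 5y2 + 9y3
  subject to:
    y1 + 2y3 >= 3
    y2 + 4y3 >= 3
    y1, y2, y3 >= 0

Solving the primal: x* = (4.5, 0).
  primal value c^T x* = 13.5.
Solving the dual: y* = (0, 0, 1.5).
  dual value b^T y* = 13.5.
Strong duality: c^T x* = b^T y*. Confirmed.

13.5


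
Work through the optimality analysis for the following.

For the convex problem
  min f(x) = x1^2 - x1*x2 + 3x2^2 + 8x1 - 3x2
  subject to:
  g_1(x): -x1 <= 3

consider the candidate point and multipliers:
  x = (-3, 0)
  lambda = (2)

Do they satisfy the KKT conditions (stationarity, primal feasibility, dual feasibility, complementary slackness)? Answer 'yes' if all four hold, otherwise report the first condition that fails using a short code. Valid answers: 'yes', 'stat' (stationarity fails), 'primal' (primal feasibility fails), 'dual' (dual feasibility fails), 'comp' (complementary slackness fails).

Gradient of f: grad f(x) = Q x + c = (2, 0)
Constraint values g_i(x) = a_i^T x - b_i:
  g_1((-3, 0)) = 0
Stationarity residual: grad f(x) + sum_i lambda_i a_i = (0, 0)
  -> stationarity OK
Primal feasibility (all g_i <= 0): OK
Dual feasibility (all lambda_i >= 0): OK
Complementary slackness (lambda_i * g_i(x) = 0 for all i): OK

Verdict: yes, KKT holds.

yes


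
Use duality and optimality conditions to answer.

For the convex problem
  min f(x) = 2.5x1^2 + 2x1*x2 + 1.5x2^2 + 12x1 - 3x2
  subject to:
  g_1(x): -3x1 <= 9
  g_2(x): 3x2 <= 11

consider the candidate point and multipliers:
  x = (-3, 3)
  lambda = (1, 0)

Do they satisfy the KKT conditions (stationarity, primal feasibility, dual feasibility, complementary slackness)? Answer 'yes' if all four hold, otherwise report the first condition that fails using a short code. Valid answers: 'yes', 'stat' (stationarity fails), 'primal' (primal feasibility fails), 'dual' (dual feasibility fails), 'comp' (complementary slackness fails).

Gradient of f: grad f(x) = Q x + c = (3, 0)
Constraint values g_i(x) = a_i^T x - b_i:
  g_1((-3, 3)) = 0
  g_2((-3, 3)) = -2
Stationarity residual: grad f(x) + sum_i lambda_i a_i = (0, 0)
  -> stationarity OK
Primal feasibility (all g_i <= 0): OK
Dual feasibility (all lambda_i >= 0): OK
Complementary slackness (lambda_i * g_i(x) = 0 for all i): OK

Verdict: yes, KKT holds.

yes


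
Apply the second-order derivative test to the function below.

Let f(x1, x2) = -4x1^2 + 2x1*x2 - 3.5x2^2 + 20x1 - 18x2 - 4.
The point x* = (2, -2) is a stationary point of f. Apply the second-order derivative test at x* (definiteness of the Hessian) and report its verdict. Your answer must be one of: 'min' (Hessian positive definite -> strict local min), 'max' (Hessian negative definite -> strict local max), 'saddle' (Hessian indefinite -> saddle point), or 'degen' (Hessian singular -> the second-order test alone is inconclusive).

Compute the Hessian H = grad^2 f:
  H = [[-8, 2], [2, -7]]
Verify stationarity: grad f(x*) = H x* + g = (0, 0).
Eigenvalues of H: -9.5616, -5.4384.
Both eigenvalues < 0, so H is negative definite -> x* is a strict local max.

max


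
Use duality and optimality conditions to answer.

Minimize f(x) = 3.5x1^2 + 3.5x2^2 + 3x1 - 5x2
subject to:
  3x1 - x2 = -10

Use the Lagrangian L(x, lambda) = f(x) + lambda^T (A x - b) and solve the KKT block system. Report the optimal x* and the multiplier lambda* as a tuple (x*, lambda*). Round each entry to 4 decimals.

Form the Lagrangian:
  L(x, lambda) = (1/2) x^T Q x + c^T x + lambda^T (A x - b)
Stationarity (grad_x L = 0): Q x + c + A^T lambda = 0.
Primal feasibility: A x = b.

This gives the KKT block system:
  [ Q   A^T ] [ x     ]   [-c ]
  [ A    0  ] [ lambda ] = [ b ]

Solving the linear system:
  x*      = (-2.8286, 1.5143)
  lambda* = (5.6)
  f(x*)   = 19.9714

x* = (-2.8286, 1.5143), lambda* = (5.6)


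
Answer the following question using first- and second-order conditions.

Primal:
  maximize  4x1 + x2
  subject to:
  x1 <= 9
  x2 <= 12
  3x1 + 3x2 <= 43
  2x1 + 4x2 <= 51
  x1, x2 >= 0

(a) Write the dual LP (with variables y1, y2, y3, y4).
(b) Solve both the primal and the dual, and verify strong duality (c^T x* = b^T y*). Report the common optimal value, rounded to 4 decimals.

The standard primal-dual pair for 'max c^T x s.t. A x <= b, x >= 0' is:
  Dual:  min b^T y  s.t.  A^T y >= c,  y >= 0.

So the dual LP is:
  minimize  9y1 + 12y2 + 43y3 + 51y4
  subject to:
    y1 + 3y3 + 2y4 >= 4
    y2 + 3y3 + 4y4 >= 1
    y1, y2, y3, y4 >= 0

Solving the primal: x* = (9, 5.3333).
  primal value c^T x* = 41.3333.
Solving the dual: y* = (3, 0, 0.3333, 0).
  dual value b^T y* = 41.3333.
Strong duality: c^T x* = b^T y*. Confirmed.

41.3333


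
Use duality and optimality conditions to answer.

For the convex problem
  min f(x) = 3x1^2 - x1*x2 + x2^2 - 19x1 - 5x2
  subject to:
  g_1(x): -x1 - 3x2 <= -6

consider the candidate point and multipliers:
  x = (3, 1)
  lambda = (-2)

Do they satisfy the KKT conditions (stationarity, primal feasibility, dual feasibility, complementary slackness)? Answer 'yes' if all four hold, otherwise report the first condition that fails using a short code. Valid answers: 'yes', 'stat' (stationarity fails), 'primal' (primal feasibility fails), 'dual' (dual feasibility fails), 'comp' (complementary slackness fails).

Gradient of f: grad f(x) = Q x + c = (-2, -6)
Constraint values g_i(x) = a_i^T x - b_i:
  g_1((3, 1)) = 0
Stationarity residual: grad f(x) + sum_i lambda_i a_i = (0, 0)
  -> stationarity OK
Primal feasibility (all g_i <= 0): OK
Dual feasibility (all lambda_i >= 0): FAILS
Complementary slackness (lambda_i * g_i(x) = 0 for all i): OK

Verdict: the first failing condition is dual_feasibility -> dual.

dual


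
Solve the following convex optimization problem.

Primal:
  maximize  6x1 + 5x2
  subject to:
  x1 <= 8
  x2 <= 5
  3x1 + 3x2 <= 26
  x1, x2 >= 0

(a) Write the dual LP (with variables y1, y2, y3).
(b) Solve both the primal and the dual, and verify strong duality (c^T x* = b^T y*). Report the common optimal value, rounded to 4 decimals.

The standard primal-dual pair for 'max c^T x s.t. A x <= b, x >= 0' is:
  Dual:  min b^T y  s.t.  A^T y >= c,  y >= 0.

So the dual LP is:
  minimize  8y1 + 5y2 + 26y3
  subject to:
    y1 + 3y3 >= 6
    y2 + 3y3 >= 5
    y1, y2, y3 >= 0

Solving the primal: x* = (8, 0.6667).
  primal value c^T x* = 51.3333.
Solving the dual: y* = (1, 0, 1.6667).
  dual value b^T y* = 51.3333.
Strong duality: c^T x* = b^T y*. Confirmed.

51.3333


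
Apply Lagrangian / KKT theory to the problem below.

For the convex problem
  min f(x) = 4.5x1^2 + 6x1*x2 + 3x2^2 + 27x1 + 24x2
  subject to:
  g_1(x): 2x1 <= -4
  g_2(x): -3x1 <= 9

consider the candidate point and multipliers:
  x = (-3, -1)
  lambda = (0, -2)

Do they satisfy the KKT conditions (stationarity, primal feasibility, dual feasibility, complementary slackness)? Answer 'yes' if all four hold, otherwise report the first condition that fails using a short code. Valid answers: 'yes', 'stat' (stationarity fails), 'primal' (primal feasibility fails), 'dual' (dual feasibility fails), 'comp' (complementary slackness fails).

Gradient of f: grad f(x) = Q x + c = (-6, 0)
Constraint values g_i(x) = a_i^T x - b_i:
  g_1((-3, -1)) = -2
  g_2((-3, -1)) = 0
Stationarity residual: grad f(x) + sum_i lambda_i a_i = (0, 0)
  -> stationarity OK
Primal feasibility (all g_i <= 0): OK
Dual feasibility (all lambda_i >= 0): FAILS
Complementary slackness (lambda_i * g_i(x) = 0 for all i): OK

Verdict: the first failing condition is dual_feasibility -> dual.

dual


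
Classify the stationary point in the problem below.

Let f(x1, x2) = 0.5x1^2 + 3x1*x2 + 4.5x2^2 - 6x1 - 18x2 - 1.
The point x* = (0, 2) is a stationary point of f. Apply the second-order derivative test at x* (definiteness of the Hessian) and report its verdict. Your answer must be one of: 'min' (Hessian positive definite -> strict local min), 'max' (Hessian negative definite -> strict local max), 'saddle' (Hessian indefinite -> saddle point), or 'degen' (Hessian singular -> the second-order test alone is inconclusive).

Compute the Hessian H = grad^2 f:
  H = [[1, 3], [3, 9]]
Verify stationarity: grad f(x*) = H x* + g = (0, 0).
Eigenvalues of H: 0, 10.
H has a zero eigenvalue (singular; positive semidefinite but not definite), so H is neither positive definite, negative definite, nor indefinite. The second-order test alone is inconclusive -> degen.
(Indeed, f is constant along the null direction of H through x*, so x* is not a strict local extremum.)

degen
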